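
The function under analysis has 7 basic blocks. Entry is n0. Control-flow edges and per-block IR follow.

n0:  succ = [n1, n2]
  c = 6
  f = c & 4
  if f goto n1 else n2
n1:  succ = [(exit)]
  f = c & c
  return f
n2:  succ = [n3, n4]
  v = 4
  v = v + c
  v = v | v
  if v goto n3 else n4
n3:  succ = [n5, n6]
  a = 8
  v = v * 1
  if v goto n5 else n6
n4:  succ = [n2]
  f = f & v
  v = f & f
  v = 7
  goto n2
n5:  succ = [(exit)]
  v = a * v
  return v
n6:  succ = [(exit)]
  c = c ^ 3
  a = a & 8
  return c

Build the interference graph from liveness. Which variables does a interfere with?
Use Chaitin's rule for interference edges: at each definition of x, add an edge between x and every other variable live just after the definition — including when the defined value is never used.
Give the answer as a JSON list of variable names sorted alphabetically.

Block summaries:
  n0: {c,f} / ∅
  n1: {f} / {c}
  n2: {v} / {c}
  n3: {a,v} / {v}
  n4: {f,v} / {f,v}
  n5: {v} / {a,v}
  n6: {a,c} / {a,c}

Backward fixpoint:
  n0 li=∅ lo={c,f}
  n1 li={c} lo=∅
  n2 li={c,f} lo={c,f,v}
  n3 li={c,v} lo={a,c,v}
  n4 li={c,f,v} lo={c,f}
  n5 li={a,v} lo=∅
  n6 li={a,c} lo=∅

Interfere edges:
  a: {c,v}
  c: {a,f,v}
  f: {c,v}
  v: {a,c,f}

N(a) = ["c", "v"]

Answer: ["c", "v"]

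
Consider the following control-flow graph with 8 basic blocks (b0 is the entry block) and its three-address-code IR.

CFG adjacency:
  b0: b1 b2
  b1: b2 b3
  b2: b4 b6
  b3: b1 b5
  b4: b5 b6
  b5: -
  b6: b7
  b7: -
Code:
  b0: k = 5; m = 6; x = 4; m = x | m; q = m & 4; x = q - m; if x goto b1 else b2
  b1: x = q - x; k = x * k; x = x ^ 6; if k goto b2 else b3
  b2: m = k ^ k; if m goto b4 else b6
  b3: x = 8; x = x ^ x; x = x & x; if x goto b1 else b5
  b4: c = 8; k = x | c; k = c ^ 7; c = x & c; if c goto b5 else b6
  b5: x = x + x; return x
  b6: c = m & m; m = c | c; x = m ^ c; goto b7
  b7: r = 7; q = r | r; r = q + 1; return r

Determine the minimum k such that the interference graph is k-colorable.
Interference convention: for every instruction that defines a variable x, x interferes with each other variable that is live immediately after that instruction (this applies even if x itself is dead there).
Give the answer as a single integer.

Answer: 4

Derivation:
Block summaries:
  b0: def={k,m,q,x} ue=∅
  b1: def={k,x} ue={k,q,x}
  b2: def={m} ue={k}
  b3: def={x} ue=∅
  b4: def={c,k} ue={x}
  b5: def={x} ue={x}
  b6: def={c,m,x} ue={m}
  b7: def={q,r} ue=∅

Backward fixpoint:
  b0: in=∅ out={k,q,x}
  b1: in={k,q,x} out={k,q,x}
  b2: in={k,x} out={m,x}
  b3: in={k,q} out={k,q,x}
  b4: in={m,x} out={m,x}
  b5: in={x} out=∅
  b6: in={m} out=∅
  b7: in=∅ out=∅

Interfere edges:
  c — {k,m,x}
  k — {c,m,q,x}
  m — {c,k,q,x}
  q — {k,m,x}
  r — ∅
  x — {c,k,m,q}

Chromatic number:
  {c,k,m,x} pairwise interfere (4-clique) ⇒ χ ≥ 4
  4-colouring: R0={k,r}  R1={m}  R2={x}  R3={c,q}
  χ = 4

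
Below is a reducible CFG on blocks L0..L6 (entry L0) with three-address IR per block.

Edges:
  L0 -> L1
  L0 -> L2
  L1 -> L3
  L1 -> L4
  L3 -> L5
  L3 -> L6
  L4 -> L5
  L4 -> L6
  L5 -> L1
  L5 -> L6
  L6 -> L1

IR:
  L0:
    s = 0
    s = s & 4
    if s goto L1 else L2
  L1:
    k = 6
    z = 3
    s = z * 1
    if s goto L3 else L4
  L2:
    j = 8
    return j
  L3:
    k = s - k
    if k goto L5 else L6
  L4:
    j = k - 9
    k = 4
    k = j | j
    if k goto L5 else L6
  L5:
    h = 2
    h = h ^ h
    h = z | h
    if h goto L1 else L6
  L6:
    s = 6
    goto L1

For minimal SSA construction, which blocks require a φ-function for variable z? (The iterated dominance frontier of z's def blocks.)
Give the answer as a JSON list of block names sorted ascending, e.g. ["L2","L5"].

Answer: ["L1"]

Working:
idom tree: L1←L0 L2←L0 L3←L1 L4←L1 L5←L1 L6←L1
Join-block Dom:
  L1: preds {L0,L5,L6}: {L0} ∩ {L0,L1,L5} ∩ {L0,L1,L6} = {L0}; idom=L0
  L5: preds {L3,L4}: {L0,L1,L3} ∩ {L0,L1,L4} = {L0,L1}; idom=L1
  L6: preds {L3,L4,L5}: {L0,L1,L3} ∩ {L0,L1,L4} ∩ {L0,L1,L5} = {L0,L1}; idom=L1

Frontier:
  L1←L0: walk · to L0
  L1←L5: walk L5→L1 to L0
  L1←L6: walk L6→L1 to L0
  L5←L3: walk L3 to L1
  L5←L4: walk L4 to L1
  L6←L3: walk L3 to L1
  L6←L4: walk L4 to L1
  L6←L5: walk L5 to L1
  DF(L0)=∅
  DF(L1)={L1}
  DF(L2)=∅
  DF(L3)={L5,L6}
  DF(L4)={L5,L6}
  DF(L5)={L1,L6}
  DF(L6)={L1}

φ for z: defs {L1}
  DF⁺ = {L1}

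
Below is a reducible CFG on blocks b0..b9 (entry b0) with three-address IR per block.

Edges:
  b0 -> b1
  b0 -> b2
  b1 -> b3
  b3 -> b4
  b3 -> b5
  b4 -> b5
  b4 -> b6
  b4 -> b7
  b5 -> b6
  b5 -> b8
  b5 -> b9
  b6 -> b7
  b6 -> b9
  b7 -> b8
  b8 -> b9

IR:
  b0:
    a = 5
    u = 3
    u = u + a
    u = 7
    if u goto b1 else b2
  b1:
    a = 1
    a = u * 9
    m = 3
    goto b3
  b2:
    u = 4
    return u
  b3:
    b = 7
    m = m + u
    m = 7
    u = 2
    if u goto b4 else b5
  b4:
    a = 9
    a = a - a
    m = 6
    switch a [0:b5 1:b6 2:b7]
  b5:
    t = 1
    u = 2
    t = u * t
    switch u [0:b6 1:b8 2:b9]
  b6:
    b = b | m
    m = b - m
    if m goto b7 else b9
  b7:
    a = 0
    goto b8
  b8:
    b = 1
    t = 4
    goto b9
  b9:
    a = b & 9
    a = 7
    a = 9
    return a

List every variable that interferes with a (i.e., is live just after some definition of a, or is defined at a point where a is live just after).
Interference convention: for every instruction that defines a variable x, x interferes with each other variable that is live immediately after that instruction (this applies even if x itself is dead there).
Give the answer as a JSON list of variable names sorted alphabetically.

Per-block:
  b0: def={a,u} ue=∅
  b1: def={a,m} ue={u}
  b2: def={u} ue=∅
  b3: def={b,m,u} ue={m,u}
  b4: def={a,m} ue=∅
  b5: def={t,u} ue=∅
  b6: def={b,m} ue={b,m}
  b7: def={a} ue=∅
  b8: def={b,t} ue=∅
  b9: def={a} ue={b}

Live sets:
  live b0: ∅→{u}
  live b1: {u}→{m,u}
  live b2: ∅→∅
  live b3: {m,u}→{b,m}
  live b4: {b}→{b,m}
  live b5: {b,m}→{b,m}
  live b6: {b,m}→{b}
  live b7: ∅→∅
  live b8: ∅→{b}
  live b9: {b}→∅

Conflict graph:
  a↔{b,m,u}
  b↔{a,m,t,u}
  m↔{a,b,t,u}
  t↔{b,m,u}
  u↔{a,b,m,t}

N(a) = ["b", "m", "u"]

Answer: ["b", "m", "u"]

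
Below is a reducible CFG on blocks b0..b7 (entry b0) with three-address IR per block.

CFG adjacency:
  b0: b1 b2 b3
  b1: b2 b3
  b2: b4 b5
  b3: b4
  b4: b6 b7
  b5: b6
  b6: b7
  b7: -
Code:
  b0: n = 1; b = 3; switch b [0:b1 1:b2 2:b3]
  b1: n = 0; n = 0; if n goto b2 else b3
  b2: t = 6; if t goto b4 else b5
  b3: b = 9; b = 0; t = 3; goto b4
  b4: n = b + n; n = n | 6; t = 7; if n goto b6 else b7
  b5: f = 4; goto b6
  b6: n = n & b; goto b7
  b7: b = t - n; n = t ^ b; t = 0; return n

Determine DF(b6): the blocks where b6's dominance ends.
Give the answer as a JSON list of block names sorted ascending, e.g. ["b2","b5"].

idom tree: b1←b0 b2←b0 b3←b0 b4←b0 b5←b2 b6←b0 b7←b0
Dom at joins:
  b2: preds {b0,b1}: {b0} ∩ {b0,b1} = {b0}; idom=b0
  b3: preds {b0,b1}: {b0} ∩ {b0,b1} = {b0}; idom=b0
  b4: preds {b2,b3}: {b0,b2} ∩ {b0,b3} = {b0}; idom=b0
  b6: preds {b4,b5}: {b0,b4} ∩ {b0,b2,b5} = {b0}; idom=b0
  b7: preds {b4,b6}: {b0,b4} ∩ {b0,b6} = {b0}; idom=b0

DF derivation:
  b2←b0: walk · to b0
  b2←b1: walk b1 to b0
  b3←b0: walk · to b0
  b3←b1: walk b1 to b0
  b4←b2: walk b2 to b0
  b4←b3: walk b3 to b0
  b6←b4: walk b4 to b0
  b6←b5: walk b5→b2 to b0
  b7←b4: walk b4 to b0
  b7←b6: walk b6 to b0
  b0 → ∅
  b1 → {b2,b3}
  b2 → {b4,b6}
  b3 → {b4}
  b4 → {b6,b7}
  b5 → {b6}
  b6 → {b7}
  b7 → ∅

DF(b6) = ["b7"]

Answer: ["b7"]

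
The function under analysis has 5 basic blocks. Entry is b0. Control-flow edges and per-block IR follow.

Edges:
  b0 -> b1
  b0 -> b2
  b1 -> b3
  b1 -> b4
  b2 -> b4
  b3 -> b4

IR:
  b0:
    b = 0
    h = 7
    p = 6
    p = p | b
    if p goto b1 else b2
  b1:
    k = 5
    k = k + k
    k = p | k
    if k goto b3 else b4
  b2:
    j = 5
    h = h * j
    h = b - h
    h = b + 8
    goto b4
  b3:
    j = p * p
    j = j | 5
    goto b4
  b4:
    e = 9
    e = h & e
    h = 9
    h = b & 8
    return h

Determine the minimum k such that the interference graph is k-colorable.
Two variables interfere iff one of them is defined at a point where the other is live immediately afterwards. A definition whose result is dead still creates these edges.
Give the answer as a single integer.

Answer: 4

Analysis:
Per-block:
  b0: def={b,h,p} ue=∅
  b1: def={k} ue={p}
  b2: def={h,j} ue={b,h}
  b3: def={j} ue={p}
  b4: def={e,h} ue={b,h}

Liveness:
  live b0: ∅→{b,h,p}
  live b1: {b,h,p}→{b,h,p}
  live b2: {b,h}→{b,h}
  live b3: {b,h,p}→{b,h}
  live b4: {b,h}→∅

Interfere edges:
  b: {e,h,j,k,p}
  e: {b,h}
  h: {b,e,j,k,p}
  j: {b,h}
  k: {b,h,p}
  p: {b,h,k}

Chromatic number:
  lower bound: {b,h,k,p} mutually conflict ⇒ χ ≥ 4
  4-colouring: r0={b}  r1={h}  r2={e,j,k}  r3={p}
  χ = 4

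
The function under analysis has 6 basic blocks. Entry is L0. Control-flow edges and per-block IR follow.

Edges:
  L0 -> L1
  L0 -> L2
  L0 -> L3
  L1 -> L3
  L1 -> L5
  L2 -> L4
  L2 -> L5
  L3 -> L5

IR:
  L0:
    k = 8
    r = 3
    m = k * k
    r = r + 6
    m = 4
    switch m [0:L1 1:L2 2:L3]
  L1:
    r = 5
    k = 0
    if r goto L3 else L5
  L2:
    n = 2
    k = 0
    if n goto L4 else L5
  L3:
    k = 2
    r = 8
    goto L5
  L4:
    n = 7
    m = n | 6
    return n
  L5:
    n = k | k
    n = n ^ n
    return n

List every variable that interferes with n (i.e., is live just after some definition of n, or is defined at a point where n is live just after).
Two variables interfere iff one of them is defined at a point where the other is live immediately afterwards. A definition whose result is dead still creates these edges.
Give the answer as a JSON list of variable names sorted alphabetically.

Per-block:
  L0 def {k,m,r} use ∅
  L1 def {k,r} use ∅
  L2 def {k,n} use ∅
  L3 def {k,r} use ∅
  L4 def {m,n} use ∅
  L5 def {n} use {k}

Liveness:
  live L0: ∅→∅
  live L1: ∅→{k}
  live L2: ∅→{k}
  live L3: ∅→{k}
  live L4: ∅→∅
  live L5: {k}→∅

Conflict graph:
  k: {n,r}
  m: {n,r}
  n: {k,m}
  r: {k,m}

N(n) = ["k", "m"]

Answer: ["k", "m"]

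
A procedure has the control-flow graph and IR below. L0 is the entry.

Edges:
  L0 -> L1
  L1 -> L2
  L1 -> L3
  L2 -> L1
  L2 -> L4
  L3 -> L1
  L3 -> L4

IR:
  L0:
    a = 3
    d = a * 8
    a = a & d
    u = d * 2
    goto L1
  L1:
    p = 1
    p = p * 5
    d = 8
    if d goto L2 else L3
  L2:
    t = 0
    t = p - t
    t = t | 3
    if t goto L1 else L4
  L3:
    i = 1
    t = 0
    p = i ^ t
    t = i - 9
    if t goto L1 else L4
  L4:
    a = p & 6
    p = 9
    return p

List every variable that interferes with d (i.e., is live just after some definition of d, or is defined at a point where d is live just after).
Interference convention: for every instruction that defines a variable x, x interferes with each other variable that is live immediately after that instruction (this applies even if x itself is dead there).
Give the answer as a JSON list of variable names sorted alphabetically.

Answer: ["a", "p"]

Derivation:
Block summaries:
  L0: def={a,d,u} ue=∅
  L1: def={d,p} ue=∅
  L2: def={t} ue={p}
  L3: def={i,p,t} ue=∅
  L4: def={a,p} ue={p}

Live sets:
  L0 li=∅ lo=∅
  L1 li=∅ lo={p}
  L2 li={p} lo={p}
  L3 li=∅ lo={p}
  L4 li={p} lo=∅

Interfere edges:
  a — {d}
  d — {a,p}
  i — {p,t}
  p — {d,i,t}
  t — {i,p}
  u — ∅

N(d) = ["a", "p"]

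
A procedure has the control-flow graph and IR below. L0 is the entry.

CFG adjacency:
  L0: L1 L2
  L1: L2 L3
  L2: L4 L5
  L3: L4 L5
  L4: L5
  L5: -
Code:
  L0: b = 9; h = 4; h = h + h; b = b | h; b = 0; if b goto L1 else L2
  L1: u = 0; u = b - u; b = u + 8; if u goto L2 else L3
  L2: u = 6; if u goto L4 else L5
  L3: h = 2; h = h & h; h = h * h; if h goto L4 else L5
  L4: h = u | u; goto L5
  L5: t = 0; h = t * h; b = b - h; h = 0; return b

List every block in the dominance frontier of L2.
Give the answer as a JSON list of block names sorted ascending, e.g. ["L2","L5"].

Answer: ["L4", "L5"]

Working:
idom tree: L1←L0 L2←L0 L3←L1 L4←L0 L5←L0
Join-block Dom:
  L2: preds {L0,L1}: {L0} ∩ {L0,L1} = {L0}; idom=L0
  L4: preds {L2,L3}: {L0,L2} ∩ {L0,L1,L3} = {L0}; idom=L0
  L5: preds {L2,L3,L4}: {L0,L2} ∩ {L0,L1,L3} ∩ {L0,L4} = {L0}; idom=L0

DF walk-up:
  join L2 pred L0: · stop@L0
  join L2 pred L1: L1 stop@L0
  join L4 pred L2: L2 stop@L0
  join L4 pred L3: L3→L1 stop@L0
  join L5 pred L2: L2 stop@L0
  join L5 pred L3: L3→L1 stop@L0
  join L5 pred L4: L4 stop@L0
  L0: DF=∅
  L1: DF={L2,L4,L5}
  L2: DF={L4,L5}
  L3: DF={L4,L5}
  L4: DF={L5}
  L5: DF=∅

DF(L2) = ["L4", "L5"]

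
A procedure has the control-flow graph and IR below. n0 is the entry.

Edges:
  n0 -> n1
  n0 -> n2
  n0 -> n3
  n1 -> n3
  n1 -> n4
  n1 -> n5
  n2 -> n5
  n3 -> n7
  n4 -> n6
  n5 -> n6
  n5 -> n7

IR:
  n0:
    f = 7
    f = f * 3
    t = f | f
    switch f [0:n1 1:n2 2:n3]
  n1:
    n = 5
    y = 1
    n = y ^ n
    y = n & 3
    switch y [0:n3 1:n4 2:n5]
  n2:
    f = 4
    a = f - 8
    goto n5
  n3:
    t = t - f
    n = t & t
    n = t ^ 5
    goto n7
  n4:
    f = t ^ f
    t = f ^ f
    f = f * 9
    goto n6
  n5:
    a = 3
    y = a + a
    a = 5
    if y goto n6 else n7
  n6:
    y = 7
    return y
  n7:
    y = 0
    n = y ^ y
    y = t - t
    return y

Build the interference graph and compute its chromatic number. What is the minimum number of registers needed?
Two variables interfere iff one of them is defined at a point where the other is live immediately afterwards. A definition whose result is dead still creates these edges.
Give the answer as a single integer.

def/use:
  n0 def {f,t} use ∅
  n1 def {n,y} use ∅
  n2 def {a,f} use ∅
  n3 def {n,t} use {f,t}
  n4 def {f,t} use {f,t}
  n5 def {a,y} use ∅
  n6 def {y} use ∅
  n7 def {n,y} use {t}

Backward fixpoint:
  n0: in=∅ out={f,t}
  n1: in={f,t} out={f,t}
  n2: in={t} out={t}
  n3: in={f,t} out={t}
  n4: in={f,t} out=∅
  n5: in={t} out={t}
  n6: in=∅ out=∅
  n7: in={t} out=∅

Interference:
  a: {t,y}
  f: {n,t,y}
  n: {f,t,y}
  t: {a,f,n,y}
  y: {a,f,n,t}

Colouring:
  lower bound: {f,n,t,y} mutually conflict ⇒ χ ≥ 4
  4-colouring: c0={t}  c1={y}  c2={a,f}  c3={n}
  χ = 4

Answer: 4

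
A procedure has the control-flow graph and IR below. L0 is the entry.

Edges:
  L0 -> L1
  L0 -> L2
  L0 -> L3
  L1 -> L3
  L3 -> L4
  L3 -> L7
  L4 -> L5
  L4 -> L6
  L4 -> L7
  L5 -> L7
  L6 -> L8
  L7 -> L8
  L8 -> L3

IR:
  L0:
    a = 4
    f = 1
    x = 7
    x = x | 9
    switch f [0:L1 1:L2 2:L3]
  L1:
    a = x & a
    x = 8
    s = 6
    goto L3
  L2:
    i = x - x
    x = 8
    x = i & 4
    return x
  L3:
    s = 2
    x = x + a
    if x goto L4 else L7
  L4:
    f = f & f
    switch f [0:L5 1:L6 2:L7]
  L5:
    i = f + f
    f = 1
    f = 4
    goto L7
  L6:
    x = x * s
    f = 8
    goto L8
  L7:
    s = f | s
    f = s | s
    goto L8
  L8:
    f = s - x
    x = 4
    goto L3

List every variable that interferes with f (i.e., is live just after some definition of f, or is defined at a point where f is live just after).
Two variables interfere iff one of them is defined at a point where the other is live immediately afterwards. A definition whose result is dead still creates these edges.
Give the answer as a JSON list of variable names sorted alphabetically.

Per-block:
  L0: {a,f,x} / ∅
  L1: {a,s,x} / {a,x}
  L2: {i,x} / {x}
  L3: {s,x} / {a,x}
  L4: {f} / {f}
  L5: {f,i} / {f}
  L6: {f,x} / {s,x}
  L7: {f,s} / {f,s}
  L8: {f,x} / {s,x}

Backward fixpoint:
  L0 li=∅ lo={a,f,x}
  L1 li={a,f,x} lo={a,f,x}
  L2 li={x} lo=∅
  L3 li={a,f,x} lo={a,f,s,x}
  L4 li={a,f,s,x} lo={a,f,s,x}
  L5 li={a,f,s,x} lo={a,f,s,x}
  L6 li={a,s,x} lo={a,s,x}
  L7 li={a,f,s,x} lo={a,s,x}
  L8 li={a,s,x} lo={a,f,x}

Interfere edges:
  a — {f,i,s,x}
  f — {a,s,x}
  i — {a,s,x}
  s — {a,f,i,x}
  x — {a,f,i,s}

N(f) = ["a", "s", "x"]

Answer: ["a", "s", "x"]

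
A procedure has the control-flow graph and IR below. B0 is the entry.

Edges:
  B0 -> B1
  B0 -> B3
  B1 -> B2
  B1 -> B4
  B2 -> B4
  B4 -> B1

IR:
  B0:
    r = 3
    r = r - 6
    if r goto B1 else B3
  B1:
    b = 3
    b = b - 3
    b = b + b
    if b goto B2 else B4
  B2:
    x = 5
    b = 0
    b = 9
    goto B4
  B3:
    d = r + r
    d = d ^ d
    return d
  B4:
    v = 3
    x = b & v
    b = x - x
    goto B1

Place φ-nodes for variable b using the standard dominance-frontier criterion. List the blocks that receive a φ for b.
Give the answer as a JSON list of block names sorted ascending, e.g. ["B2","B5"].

Answer: ["B1", "B4"]

Working:
idom tree: B1←B0 B2←B1 B3←B0 B4←B1
Dom∩ at merges:
  B1: preds {B0,B4}: {B0} ∩ {B0,B1,B4} = {B0}; idom=B0
  B4: preds {B1,B2}: {B0,B1} ∩ {B0,B1,B2} = {B0,B1}; idom=B1

Frontier:
  B1←B0: walk · to B0
  B1←B4: walk B4→B1 to B0
  B4←B1: walk · to B1
  B4←B2: walk B2 to B1
  DF(B0)=∅
  DF(B1)={B1}
  DF(B2)={B4}
  DF(B3)=∅
  DF(B4)={B1}

φ for b: defs {B1,B2,B4}
  DF⁺ = {B1,B4}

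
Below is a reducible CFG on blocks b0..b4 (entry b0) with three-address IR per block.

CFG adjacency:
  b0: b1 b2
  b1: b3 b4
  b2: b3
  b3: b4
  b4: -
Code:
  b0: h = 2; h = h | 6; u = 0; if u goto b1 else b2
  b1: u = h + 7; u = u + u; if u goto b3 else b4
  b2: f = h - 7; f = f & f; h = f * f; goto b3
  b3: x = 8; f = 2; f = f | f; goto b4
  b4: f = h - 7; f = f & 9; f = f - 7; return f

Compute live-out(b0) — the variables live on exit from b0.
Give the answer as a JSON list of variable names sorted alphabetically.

Answer: ["h"]

Derivation:
Block summaries:
  b0: {h,u} / ∅
  b1: {u} / {h}
  b2: {f,h} / {h}
  b3: {f,x} / ∅
  b4: {f} / {h}

Backward fixpoint:
  live b0: ∅→{h}
  live b1: {h}→{h}
  live b2: {h}→{h}
  live b3: {h}→{h}
  live b4: {h}→∅

live-out(b0) = ["h"]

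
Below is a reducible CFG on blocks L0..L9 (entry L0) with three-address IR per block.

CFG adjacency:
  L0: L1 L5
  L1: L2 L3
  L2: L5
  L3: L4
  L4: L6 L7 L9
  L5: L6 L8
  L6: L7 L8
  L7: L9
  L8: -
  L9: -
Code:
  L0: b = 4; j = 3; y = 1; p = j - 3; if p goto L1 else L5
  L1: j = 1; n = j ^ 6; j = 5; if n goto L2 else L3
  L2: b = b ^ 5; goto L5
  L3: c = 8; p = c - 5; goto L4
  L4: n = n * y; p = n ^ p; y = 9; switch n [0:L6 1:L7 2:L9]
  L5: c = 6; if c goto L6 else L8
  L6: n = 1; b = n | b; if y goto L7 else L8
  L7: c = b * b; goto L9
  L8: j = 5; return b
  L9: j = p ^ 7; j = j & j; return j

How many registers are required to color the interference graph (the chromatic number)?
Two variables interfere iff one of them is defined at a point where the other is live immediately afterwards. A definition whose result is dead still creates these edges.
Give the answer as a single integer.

Block summaries:
  L0: def={b,j,p,y} ue=∅
  L1: def={j,n} ue=∅
  L2: def={b} ue={b}
  L3: def={c,p} ue=∅
  L4: def={n,p,y} ue={n,p,y}
  L5: def={c} ue=∅
  L6: def={b,n} ue={b,y}
  L7: def={c} ue={b}
  L8: def={j} ue={b}
  L9: def={j} ue={p}

Live sets:
  L0 li=∅ lo={b,p,y}
  L1 li={b,p,y} lo={b,n,p,y}
  L2 li={b,p,y} lo={b,p,y}
  L3 li={b,n,y} lo={b,n,p,y}
  L4 li={b,n,p,y} lo={b,p,y}
  L5 li={b,p,y} lo={b,p,y}
  L6 li={b,p,y} lo={b,p}
  L7 li={b,p} lo={p}
  L8 li={b} lo=∅
  L9 li={p} lo=∅

Interference:
  b↔{c,j,n,p,y}
  c↔{b,n,p,y}
  j↔{b,n,p,y}
  n↔{b,c,j,p,y}
  p↔{b,c,j,n,y}
  y↔{b,c,j,n,p}

Chromatic number:
  lower bound: {b,c,n,p,y} mutually conflict ⇒ χ ≥ 5
  assign b→r0 c→r4 j→r4 n→r1 p→r2 y→r3 — no edge inside a register ⇒ χ ≤ 5
  χ = 5

Answer: 5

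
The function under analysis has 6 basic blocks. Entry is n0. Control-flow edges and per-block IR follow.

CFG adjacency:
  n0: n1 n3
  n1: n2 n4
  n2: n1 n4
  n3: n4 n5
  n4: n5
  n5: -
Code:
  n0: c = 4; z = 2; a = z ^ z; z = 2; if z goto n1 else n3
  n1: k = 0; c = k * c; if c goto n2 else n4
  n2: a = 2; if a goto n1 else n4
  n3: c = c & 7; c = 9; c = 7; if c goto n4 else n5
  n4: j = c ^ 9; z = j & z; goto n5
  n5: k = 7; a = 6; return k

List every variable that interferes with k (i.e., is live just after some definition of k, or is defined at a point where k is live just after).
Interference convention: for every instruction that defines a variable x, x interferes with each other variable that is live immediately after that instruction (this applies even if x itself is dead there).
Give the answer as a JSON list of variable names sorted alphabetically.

Block summaries:
  n0: {a,c,z} / ∅
  n1: {c,k} / {c}
  n2: {a} / ∅
  n3: {c} / {c}
  n4: {j,z} / {c,z}
  n5: {a,k} / ∅

Backward fixpoint:
  n0 li=∅ lo={c,z}
  n1 li={c,z} lo={c,z}
  n2 li={c,z} lo={c,z}
  n3 li={c,z} lo={c,z}
  n4 li={c,z} lo=∅
  n5 li=∅ lo=∅

Interfere edges:
  a: {c,k,z}
  c: {a,k,z}
  j: {z}
  k: {a,c,z}
  z: {a,c,j,k}

N(k) = ["a", "c", "z"]

Answer: ["a", "c", "z"]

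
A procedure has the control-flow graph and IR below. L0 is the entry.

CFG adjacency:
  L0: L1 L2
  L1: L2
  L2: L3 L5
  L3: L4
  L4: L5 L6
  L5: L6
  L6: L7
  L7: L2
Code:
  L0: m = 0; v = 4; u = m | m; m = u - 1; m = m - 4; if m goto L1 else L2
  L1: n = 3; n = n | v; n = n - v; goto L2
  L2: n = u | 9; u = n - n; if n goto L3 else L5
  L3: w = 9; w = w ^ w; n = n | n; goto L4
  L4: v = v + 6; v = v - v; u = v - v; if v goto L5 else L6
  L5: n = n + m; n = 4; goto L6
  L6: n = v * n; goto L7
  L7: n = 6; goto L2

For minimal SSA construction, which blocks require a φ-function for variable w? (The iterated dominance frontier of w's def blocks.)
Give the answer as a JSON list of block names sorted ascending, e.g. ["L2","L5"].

idom tree: L1←L0 L2←L0 L3←L2 L4←L3 L5←L2 L6←L2 L7←L6
Dom at joins:
  L2: preds {L0,L1,L7}: {L0} ∩ {L0,L1} ∩ {L0,L2,L6,L7} = {L0}; idom=L0
  L5: preds {L2,L4}: {L0,L2} ∩ {L0,L2,L3,L4} = {L0,L2}; idom=L2
  L6: preds {L4,L5}: {L0,L2,L3,L4} ∩ {L0,L2,L5} = {L0,L2}; idom=L2

DF walk-up:
  join L2 pred L0: · stop@L0
  join L2 pred L1: L1 stop@L0
  join L2 pred L7: L7→L6→L2 stop@L0
  join L5 pred L2: · stop@L2
  join L5 pred L4: L4→L3 stop@L2
  join L6 pred L4: L4→L3 stop@L2
  join L6 pred L5: L5 stop@L2
  DF(L0)=∅
  DF(L1)={L2}
  DF(L2)={L2}
  DF(L3)={L5,L6}
  DF(L4)={L5,L6}
  DF(L5)={L6}
  DF(L6)={L2}
  DF(L7)={L2}

φ for w: defs {L3}
  DF⁺ = {L2,L5,L6}

Answer: ["L2", "L5", "L6"]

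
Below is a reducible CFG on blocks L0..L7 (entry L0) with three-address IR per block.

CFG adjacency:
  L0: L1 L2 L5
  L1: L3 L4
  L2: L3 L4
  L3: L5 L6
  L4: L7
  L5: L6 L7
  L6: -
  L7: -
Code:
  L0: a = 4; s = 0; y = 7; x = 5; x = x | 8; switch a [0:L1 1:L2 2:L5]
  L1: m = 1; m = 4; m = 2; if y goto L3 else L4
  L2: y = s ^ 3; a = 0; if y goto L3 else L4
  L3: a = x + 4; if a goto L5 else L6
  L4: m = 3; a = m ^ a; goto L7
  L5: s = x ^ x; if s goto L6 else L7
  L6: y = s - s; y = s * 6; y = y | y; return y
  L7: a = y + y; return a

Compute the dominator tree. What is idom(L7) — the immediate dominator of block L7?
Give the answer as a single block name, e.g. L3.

idom tree: L1←L0 L2←L0 L3←L0 L4←L0 L5←L0 L6←L0 L7←L0
Join-block Dom:
  L3: preds {L1,L2}: {L0,L1} ∩ {L0,L2} = {L0}; idom=L0
  L4: preds {L1,L2}: {L0,L1} ∩ {L0,L2} = {L0}; idom=L0
  L5: preds {L0,L3}: {L0} ∩ {L0,L3} = {L0}; idom=L0
  L6: preds {L3,L5}: {L0,L3} ∩ {L0,L5} = {L0}; idom=L0
  L7: preds {L4,L5}: {L0,L4} ∩ {L0,L5} = {L0}; idom=L0

idom(L7) = L0

Answer: L0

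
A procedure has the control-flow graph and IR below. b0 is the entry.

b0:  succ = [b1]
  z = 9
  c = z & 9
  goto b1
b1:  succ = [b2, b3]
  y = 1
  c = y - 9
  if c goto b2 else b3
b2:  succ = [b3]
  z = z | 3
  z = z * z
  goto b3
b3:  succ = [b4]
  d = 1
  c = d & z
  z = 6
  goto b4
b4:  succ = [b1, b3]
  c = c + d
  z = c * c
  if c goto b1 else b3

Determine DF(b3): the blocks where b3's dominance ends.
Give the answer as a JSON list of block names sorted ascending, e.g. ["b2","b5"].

idom tree: b1←b0 b2←b1 b3←b1 b4←b3
Dom at joins:
  b1: preds {b0,b4}: {b0} ∩ {b0,b1,b3,b4} = {b0}; idom=b0
  b3: preds {b1,b2,b4}: {b0,b1} ∩ {b0,b1,b2} ∩ {b0,b1,b3,b4} = {b0,b1}; idom=b1

Frontier:
  join b1 pred b0: · stop@b0
  join b1 pred b4: b4→b3→b1 stop@b0
  join b3 pred b1: · stop@b1
  join b3 pred b2: b2 stop@b1
  join b3 pred b4: b4→b3 stop@b1
  b0 → ∅
  b1 → {b1}
  b2 → {b3}
  b3 → {b1,b3}
  b4 → {b1,b3}

DF(b3) = ["b1", "b3"]

Answer: ["b1", "b3"]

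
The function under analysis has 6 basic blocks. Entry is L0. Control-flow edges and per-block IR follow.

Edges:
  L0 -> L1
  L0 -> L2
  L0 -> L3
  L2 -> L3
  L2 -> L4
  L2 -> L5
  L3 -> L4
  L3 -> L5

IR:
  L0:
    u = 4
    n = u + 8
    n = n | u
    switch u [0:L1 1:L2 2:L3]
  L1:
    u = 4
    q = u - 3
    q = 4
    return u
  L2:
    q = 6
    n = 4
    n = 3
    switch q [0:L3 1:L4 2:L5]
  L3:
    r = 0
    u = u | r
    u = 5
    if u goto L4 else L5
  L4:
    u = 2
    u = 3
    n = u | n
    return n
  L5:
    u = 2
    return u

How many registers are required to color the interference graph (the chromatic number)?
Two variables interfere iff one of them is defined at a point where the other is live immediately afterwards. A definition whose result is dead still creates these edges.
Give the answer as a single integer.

Block summaries:
  L0: {n,u} / ∅
  L1: {q,u} / ∅
  L2: {n,q} / ∅
  L3: {r,u} / {u}
  L4: {n,u} / {n}
  L5: {u} / ∅

Backward fixpoint:
  L0 li=∅ lo={n,u}
  L1 li=∅ lo=∅
  L2 li={u} lo={n,u}
  L3 li={n,u} lo={n}
  L4 li={n} lo=∅
  L5 li=∅ lo=∅

Interference:
  n: {q,r,u}
  q: {n,u}
  r: {n,u}
  u: {n,q,r}

Colouring:
  clique {n,q,u} ⇒ need ≥ 3
  3-colouring: c0={n}  c1={u}  c2={q,r}
  χ = 3

Answer: 3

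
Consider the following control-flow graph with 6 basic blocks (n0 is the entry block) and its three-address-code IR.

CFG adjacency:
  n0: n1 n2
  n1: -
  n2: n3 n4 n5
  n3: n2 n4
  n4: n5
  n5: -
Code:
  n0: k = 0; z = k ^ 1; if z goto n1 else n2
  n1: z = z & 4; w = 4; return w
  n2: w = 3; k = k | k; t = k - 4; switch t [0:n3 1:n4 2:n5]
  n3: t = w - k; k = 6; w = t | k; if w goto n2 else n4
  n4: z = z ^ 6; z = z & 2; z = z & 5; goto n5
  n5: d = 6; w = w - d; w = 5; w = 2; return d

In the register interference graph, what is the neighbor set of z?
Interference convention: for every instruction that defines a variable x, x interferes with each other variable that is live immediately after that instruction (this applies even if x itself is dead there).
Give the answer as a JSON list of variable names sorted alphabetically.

Answer: ["k", "t", "w"]

Analysis:
Per-block:
  n0: {k,z} / ∅
  n1: {w,z} / {z}
  n2: {k,t,w} / {k}
  n3: {k,t,w} / {k,w}
  n4: {z} / {z}
  n5: {d,w} / {w}

Backward fixpoint:
  n0 li=∅ lo={k,z}
  n1 li={z} lo=∅
  n2 li={k,z} lo={k,w,z}
  n3 li={k,w,z} lo={k,w,z}
  n4 li={w,z} lo={w}
  n5 li={w} lo=∅

Conflict graph:
  d — {w}
  k — {t,w,z}
  t — {k,w,z}
  w — {d,k,t,z}
  z — {k,t,w}

N(z) = ["k", "t", "w"]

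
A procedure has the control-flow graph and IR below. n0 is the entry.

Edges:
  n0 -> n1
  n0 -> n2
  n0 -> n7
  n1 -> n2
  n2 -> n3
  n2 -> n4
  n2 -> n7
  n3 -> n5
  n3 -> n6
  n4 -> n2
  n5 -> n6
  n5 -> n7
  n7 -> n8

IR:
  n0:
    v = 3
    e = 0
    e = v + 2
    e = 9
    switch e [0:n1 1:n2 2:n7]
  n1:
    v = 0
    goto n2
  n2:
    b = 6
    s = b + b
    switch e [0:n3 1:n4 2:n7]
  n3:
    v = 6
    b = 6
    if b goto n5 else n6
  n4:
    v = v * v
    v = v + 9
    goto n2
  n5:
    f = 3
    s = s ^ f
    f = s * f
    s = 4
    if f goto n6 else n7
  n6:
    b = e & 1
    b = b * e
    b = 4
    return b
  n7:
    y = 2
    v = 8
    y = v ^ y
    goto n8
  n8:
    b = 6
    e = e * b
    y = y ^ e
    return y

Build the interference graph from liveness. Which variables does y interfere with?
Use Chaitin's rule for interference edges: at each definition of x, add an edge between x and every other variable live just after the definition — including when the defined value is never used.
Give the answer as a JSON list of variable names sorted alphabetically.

Block summaries:
  n0: def={e,v} ue=∅
  n1: def={v} ue=∅
  n2: def={b,s} ue={e}
  n3: def={b,v} ue=∅
  n4: def={v} ue={v}
  n5: def={f,s} ue={s}
  n6: def={b} ue={e}
  n7: def={v,y} ue=∅
  n8: def={b,e,y} ue={e,y}

Live sets:
  n0 li=∅ lo={e,v}
  n1 li={e} lo={e,v}
  n2 li={e,v} lo={e,s,v}
  n3 li={e,s} lo={e,s}
  n4 li={e,v} lo={e,v}
  n5 li={e,s} lo={e}
  n6 li={e} lo=∅
  n7 li={e} lo={e,y}
  n8 li={e,y} lo=∅

Interference:
  b: {e,s,v,y}
  e: {b,f,s,v,y}
  f: {e,s}
  s: {b,e,f,v}
  v: {b,e,s,y}
  y: {b,e,v}

N(y) = ["b", "e", "v"]

Answer: ["b", "e", "v"]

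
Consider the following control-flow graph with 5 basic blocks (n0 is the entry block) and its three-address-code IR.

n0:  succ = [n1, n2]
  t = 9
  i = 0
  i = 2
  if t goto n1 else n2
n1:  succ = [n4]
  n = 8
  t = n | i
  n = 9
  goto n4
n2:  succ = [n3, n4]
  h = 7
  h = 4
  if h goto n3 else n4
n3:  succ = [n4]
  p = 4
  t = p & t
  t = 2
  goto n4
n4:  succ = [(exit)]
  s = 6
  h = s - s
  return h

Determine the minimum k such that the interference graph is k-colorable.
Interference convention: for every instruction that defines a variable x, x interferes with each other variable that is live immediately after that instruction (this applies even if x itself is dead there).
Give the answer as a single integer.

Answer: 2

Derivation:
Per-block:
  n0: def={i,t} ue=∅
  n1: def={n,t} ue={i}
  n2: def={h} ue=∅
  n3: def={p,t} ue={t}
  n4: def={h,s} ue=∅

Live sets:
  n0 li=∅ lo={i,t}
  n1 li={i} lo=∅
  n2 li={t} lo={t}
  n3 li={t} lo=∅
  n4 li=∅ lo=∅

Interfere edges:
  h — {t}
  i — {n,t}
  n — {i}
  p — {t}
  s — ∅
  t — {h,i,p}

Chromatic number:
  lower bound: {h,t} mutually conflict ⇒ χ ≥ 2
  assign h→R1 i→R1 n→R0 p→R1 s→R0 t→R0 — no edge inside a register ⇒ χ ≤ 2
  χ = 2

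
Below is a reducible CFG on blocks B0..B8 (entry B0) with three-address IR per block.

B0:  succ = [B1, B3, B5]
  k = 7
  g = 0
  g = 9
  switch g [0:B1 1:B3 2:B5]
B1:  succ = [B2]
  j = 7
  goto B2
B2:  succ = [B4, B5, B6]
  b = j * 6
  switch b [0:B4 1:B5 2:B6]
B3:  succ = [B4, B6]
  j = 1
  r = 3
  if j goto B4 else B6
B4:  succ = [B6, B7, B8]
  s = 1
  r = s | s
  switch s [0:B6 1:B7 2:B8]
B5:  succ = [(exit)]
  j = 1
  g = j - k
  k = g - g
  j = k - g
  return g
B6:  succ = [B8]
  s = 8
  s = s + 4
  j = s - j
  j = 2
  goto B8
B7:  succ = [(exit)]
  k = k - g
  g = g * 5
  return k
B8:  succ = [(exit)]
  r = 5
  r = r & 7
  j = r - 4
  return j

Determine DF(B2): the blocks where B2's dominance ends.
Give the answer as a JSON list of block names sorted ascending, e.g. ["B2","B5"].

Answer: ["B4", "B5", "B6"]

Analysis:
idom tree: B1←B0 B2←B1 B3←B0 B4←B0 B5←B0 B6←B0 B7←B4 B8←B0
Dom at joins:
  B4: preds {B2,B3}: {B0,B1,B2} ∩ {B0,B3} = {B0}; idom=B0
  B5: preds {B0,B2}: {B0} ∩ {B0,B1,B2} = {B0}; idom=B0
  B6: preds {B2,B3,B4}: {B0,B1,B2} ∩ {B0,B3} ∩ {B0,B4} = {B0}; idom=B0
  B8: preds {B4,B6}: {B0,B4} ∩ {B0,B6} = {B0}; idom=B0

DF walk-up:
  B4←B2: walk B2→B1 to B0
  B4←B3: walk B3 to B0
  B5←B0: walk · to B0
  B5←B2: walk B2→B1 to B0
  B6←B2: walk B2→B1 to B0
  B6←B3: walk B3 to B0
  B6←B4: walk B4 to B0
  B8←B4: walk B4 to B0
  B8←B6: walk B6 to B0
  DF(B0)=∅
  DF(B1)={B4,B5,B6}
  DF(B2)={B4,B5,B6}
  DF(B3)={B4,B6}
  DF(B4)={B6,B8}
  DF(B5)=∅
  DF(B6)={B8}
  DF(B7)=∅
  DF(B8)=∅

DF(B2) = ["B4", "B5", "B6"]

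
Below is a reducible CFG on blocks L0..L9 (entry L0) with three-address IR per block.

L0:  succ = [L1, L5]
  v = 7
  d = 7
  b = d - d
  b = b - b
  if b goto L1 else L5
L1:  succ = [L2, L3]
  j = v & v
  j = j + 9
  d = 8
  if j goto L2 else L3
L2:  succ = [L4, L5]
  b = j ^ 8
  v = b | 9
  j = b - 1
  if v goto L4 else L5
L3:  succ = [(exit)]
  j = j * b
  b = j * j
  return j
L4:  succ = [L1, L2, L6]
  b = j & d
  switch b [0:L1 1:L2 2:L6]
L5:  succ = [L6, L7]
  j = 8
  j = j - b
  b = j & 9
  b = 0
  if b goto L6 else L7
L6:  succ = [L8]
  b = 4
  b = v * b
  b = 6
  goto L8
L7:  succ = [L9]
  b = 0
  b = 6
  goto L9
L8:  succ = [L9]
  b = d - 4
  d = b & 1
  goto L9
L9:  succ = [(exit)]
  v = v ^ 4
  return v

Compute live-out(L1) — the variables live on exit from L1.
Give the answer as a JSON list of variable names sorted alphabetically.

def/use:
  L0: {b,d,v} / ∅
  L1: {d,j} / {v}
  L2: {b,j,v} / {j}
  L3: {b,j} / {b,j}
  L4: {b} / {d,j}
  L5: {b,j} / {b}
  L6: {b} / {v}
  L7: {b} / ∅
  L8: {b,d} / {d}
  L9: {v} / {v}

Backward fixpoint:
  live L0: ∅→{b,d,v}
  live L1: {b,v}→{b,d,j}
  live L2: {d,j}→{b,d,j,v}
  live L3: {b,j}→∅
  live L4: {d,j,v}→{b,d,j,v}
  live L5: {b,d,v}→{d,v}
  live L6: {d,v}→{d,v}
  live L7: {v}→{v}
  live L8: {d,v}→{v}
  live L9: {v}→∅

live-out(L1) = ["b", "d", "j"]

Answer: ["b", "d", "j"]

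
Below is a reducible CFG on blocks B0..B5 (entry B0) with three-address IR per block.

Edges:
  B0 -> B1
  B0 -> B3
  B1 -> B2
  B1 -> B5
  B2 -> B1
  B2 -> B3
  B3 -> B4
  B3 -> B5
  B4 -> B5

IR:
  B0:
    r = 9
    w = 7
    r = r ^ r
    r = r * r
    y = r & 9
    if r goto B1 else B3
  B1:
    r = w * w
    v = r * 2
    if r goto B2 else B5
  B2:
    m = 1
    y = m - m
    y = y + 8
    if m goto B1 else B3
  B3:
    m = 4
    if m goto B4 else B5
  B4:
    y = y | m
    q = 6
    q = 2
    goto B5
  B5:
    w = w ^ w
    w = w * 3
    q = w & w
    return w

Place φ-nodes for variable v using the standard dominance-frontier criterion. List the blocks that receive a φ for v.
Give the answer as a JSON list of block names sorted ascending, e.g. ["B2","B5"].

Answer: ["B1", "B3", "B5"]

Analysis:
idom tree: B1←B0 B2←B1 B3←B0 B4←B3 B5←B0
Dom∩ at merges:
  B1: preds {B0,B2}: {B0} ∩ {B0,B1,B2} = {B0}; idom=B0
  B3: preds {B0,B2}: {B0} ∩ {B0,B1,B2} = {B0}; idom=B0
  B5: preds {B1,B3,B4}: {B0,B1} ∩ {B0,B3} ∩ {B0,B3,B4} = {B0}; idom=B0

Frontier:
  B1←B0: walk · to B0
  B1←B2: walk B2→B1 to B0
  B3←B0: walk · to B0
  B3←B2: walk B2→B1 to B0
  B5←B1: walk B1 to B0
  B5←B3: walk B3 to B0
  B5←B4: walk B4→B3 to B0
  B0: DF=∅
  B1: DF={B1,B3,B5}
  B2: DF={B1,B3}
  B3: DF={B5}
  B4: DF={B5}
  B5: DF=∅

φ for v: defs {B1}
  DF⁺ = {B1,B3,B5}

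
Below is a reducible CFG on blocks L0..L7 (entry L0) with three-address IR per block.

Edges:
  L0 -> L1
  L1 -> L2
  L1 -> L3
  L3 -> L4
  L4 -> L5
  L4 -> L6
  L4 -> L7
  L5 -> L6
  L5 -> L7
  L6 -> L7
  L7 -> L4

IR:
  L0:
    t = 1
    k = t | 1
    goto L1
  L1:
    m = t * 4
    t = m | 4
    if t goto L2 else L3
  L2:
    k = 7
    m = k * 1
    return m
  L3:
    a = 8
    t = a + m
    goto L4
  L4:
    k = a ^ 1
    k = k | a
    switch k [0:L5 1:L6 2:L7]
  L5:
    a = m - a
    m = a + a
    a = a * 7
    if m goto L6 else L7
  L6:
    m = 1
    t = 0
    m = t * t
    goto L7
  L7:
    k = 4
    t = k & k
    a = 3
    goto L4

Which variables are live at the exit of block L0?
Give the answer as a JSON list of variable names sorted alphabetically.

Block summaries:
  L0: {k,t} / ∅
  L1: {m,t} / {t}
  L2: {k,m} / ∅
  L3: {a,t} / {m}
  L4: {k} / {a}
  L5: {a,m} / {a,m}
  L6: {m,t} / ∅
  L7: {a,k,t} / ∅

Live sets:
  L0: in=∅ out={t}
  L1: in={t} out={m}
  L2: in=∅ out=∅
  L3: in={m} out={a,m}
  L4: in={a,m} out={a,m}
  L5: in={a,m} out={m}
  L6: in=∅ out={m}
  L7: in={m} out={a,m}

live-out(L0) = ["t"]

Answer: ["t"]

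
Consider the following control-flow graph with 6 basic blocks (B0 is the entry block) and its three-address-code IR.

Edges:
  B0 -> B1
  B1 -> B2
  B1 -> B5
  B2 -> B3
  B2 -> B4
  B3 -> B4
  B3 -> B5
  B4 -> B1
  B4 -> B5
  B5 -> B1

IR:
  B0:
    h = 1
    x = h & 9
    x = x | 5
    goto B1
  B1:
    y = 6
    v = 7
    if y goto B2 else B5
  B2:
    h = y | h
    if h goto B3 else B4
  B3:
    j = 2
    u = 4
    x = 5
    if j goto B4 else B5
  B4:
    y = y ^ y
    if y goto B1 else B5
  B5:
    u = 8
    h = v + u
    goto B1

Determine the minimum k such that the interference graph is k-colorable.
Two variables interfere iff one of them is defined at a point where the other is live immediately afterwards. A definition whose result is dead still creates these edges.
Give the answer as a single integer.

Answer: 5

Working:
Block summaries:
  B0: {h,x} / ∅
  B1: {v,y} / ∅
  B2: {h} / {h,y}
  B3: {j,u,x} / ∅
  B4: {y} / {y}
  B5: {h,u} / {v}

Live sets:
  B0: in=∅ out={h}
  B1: in={h} out={h,v,y}
  B2: in={h,v,y} out={h,v,y}
  B3: in={h,v,y} out={h,v,y}
  B4: in={h,v,y} out={h,v}
  B5: in={v} out={h}

Interference:
  h: {j,u,v,x,y}
  j: {h,u,v,x,y}
  u: {h,j,v,y}
  v: {h,j,u,x,y}
  x: {h,j,v,y}
  y: {h,j,u,v,x}

Registers:
  {h,j,u,v,y} pairwise interfere (5-clique) ⇒ χ ≥ 5
  5-colouring: c0={h}  c1={j}  c2={v}  c3={y}  c4={u,x}
  χ = 5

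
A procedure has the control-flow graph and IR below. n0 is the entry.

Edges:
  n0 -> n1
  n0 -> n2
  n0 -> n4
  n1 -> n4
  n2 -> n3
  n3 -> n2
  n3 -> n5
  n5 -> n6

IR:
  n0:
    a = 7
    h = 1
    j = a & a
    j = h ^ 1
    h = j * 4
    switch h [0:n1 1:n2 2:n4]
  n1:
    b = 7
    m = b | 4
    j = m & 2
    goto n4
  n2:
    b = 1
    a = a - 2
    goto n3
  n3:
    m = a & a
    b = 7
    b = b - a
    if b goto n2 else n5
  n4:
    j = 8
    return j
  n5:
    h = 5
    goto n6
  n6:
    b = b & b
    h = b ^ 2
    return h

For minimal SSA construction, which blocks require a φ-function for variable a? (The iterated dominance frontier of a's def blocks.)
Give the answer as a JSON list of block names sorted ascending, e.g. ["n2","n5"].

Answer: ["n2"]

Derivation:
idom tree: n1←n0 n2←n0 n3←n2 n4←n0 n5←n3 n6←n5
Dom at joins:
  n2: preds {n0,n3}: {n0} ∩ {n0,n2,n3} = {n0}; idom=n0
  n4: preds {n0,n1}: {n0} ∩ {n0,n1} = {n0}; idom=n0

DF walk-up:
  join n2 pred n0: · stop@n0
  join n2 pred n3: n3→n2 stop@n0
  join n4 pred n0: · stop@n0
  join n4 pred n1: n1 stop@n0
  n0 → ∅
  n1 → {n4}
  n2 → {n2}
  n3 → {n2}
  n4 → ∅
  n5 → ∅
  n6 → ∅

φ for a: defs {n0,n2}
  DF⁺ = {n2}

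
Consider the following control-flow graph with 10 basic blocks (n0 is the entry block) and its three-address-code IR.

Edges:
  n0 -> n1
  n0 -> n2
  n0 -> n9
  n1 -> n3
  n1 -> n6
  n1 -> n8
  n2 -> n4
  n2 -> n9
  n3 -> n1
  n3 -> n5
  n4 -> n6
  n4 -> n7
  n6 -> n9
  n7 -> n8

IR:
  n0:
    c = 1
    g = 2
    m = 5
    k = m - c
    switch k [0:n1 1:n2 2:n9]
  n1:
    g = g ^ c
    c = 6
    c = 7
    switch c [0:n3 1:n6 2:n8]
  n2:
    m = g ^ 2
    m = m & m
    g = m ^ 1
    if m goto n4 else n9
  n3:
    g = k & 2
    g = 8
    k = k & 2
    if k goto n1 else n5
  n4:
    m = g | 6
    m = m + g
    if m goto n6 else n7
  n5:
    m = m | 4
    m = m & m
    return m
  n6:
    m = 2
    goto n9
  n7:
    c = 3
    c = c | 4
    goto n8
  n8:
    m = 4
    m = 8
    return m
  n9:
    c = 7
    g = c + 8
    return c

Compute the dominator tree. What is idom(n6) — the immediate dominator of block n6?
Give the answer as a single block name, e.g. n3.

Answer: n0

Working:
idom tree: n1←n0 n2←n0 n3←n1 n4←n2 n5←n3 n6←n0 n7←n4 n8←n0 n9←n0
Dom at joins:
  n1: preds {n0,n3}: {n0} ∩ {n0,n1,n3} = {n0}; idom=n0
  n6: preds {n1,n4}: {n0,n1} ∩ {n0,n2,n4} = {n0}; idom=n0
  n8: preds {n1,n7}: {n0,n1} ∩ {n0,n2,n4,n7} = {n0}; idom=n0
  n9: preds {n0,n2,n6}: {n0} ∩ {n0,n2} ∩ {n0,n6} = {n0}; idom=n0

idom(n6) = n0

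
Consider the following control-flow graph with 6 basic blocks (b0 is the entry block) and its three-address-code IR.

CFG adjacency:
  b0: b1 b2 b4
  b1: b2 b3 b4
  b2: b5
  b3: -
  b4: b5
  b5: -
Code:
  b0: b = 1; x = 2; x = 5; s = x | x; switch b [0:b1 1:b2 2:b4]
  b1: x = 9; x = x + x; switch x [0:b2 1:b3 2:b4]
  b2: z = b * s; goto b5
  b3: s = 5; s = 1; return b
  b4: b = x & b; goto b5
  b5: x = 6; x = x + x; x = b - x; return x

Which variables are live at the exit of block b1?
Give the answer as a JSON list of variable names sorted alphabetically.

Answer: ["b", "s", "x"]

Derivation:
Block summaries:
  b0: def={b,s,x} ue=∅
  b1: def={x} ue=∅
  b2: def={z} ue={b,s}
  b3: def={s} ue={b}
  b4: def={b} ue={b,x}
  b5: def={x} ue={b}

Live sets:
  b0: in=∅ out={b,s,x}
  b1: in={b,s} out={b,s,x}
  b2: in={b,s} out={b}
  b3: in={b} out=∅
  b4: in={b,x} out={b}
  b5: in={b} out=∅

live-out(b1) = ["b", "s", "x"]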